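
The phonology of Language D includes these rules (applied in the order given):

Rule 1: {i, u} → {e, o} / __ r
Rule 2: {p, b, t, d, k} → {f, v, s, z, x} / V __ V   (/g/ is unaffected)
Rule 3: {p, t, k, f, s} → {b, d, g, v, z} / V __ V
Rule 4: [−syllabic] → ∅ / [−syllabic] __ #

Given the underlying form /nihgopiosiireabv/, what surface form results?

Rule 1 (pre-rhotic lowering): /i/ is a high vowel immediately before /r/, so it lowers to [e]. /nihgopiosiireabv/ → nihgopiosiereabv.
Rule 2 (intervocalic spirantization): /p/ is a stop between vowels /o/ and /i/, so it spirantizes to the fricative [f]. /nihgopiosiereabv/ → nihgofiosiereabv.
Rule 3 (intervocalic voicing): /f/ is a voiceless obstruent between vowels /o/ and /i/, so it voices to [v]. /s/ is a voiceless obstruent between vowels /o/ and /i/, so it voices to [z]. /nihgofiosiereabv/ → nihgovioziereabv.
Rule 4 (final cluster simplification): /v/ is the second consonant of a word-final cluster /bv/, so it deletes. /nihgovioziereabv/ → nihgovioziereab.

nihgovioziereab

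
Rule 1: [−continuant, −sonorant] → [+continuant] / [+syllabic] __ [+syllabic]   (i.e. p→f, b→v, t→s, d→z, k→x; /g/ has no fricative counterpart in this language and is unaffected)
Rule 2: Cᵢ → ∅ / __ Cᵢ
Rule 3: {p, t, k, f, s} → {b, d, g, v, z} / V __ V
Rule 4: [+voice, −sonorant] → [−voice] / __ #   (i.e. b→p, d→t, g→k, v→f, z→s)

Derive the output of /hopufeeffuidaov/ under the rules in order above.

hovuveevuizaof

Rule 1 (intervocalic spirantization): /p/ is a stop between vowels /o/ and /u/, so it spirantizes to the fricative [f]. /d/ is a stop between vowels /i/ and /a/, so it spirantizes to the fricative [z]. /hopufeeffuidaov/ → hofufeeffuizaov.
Rule 2 (degemination): /ff/ is a geminate; the first /f/ deletes. /hofufeeffuizaov/ → hofufeefuizaov.
Rule 3 (intervocalic voicing): /f/ is a voiceless obstruent between vowels /o/ and /u/, so it voices to [v]. /f/ is a voiceless obstruent between vowels /u/ and /e/, so it voices to [v]. /f/ is a voiceless obstruent between vowels /e/ and /u/, so it voices to [v]. /hofufeefuizaov/ → hovuveevuizaov.
Rule 4 (final devoicing): /v/ is a voiced obstruent in word-final position, so it devoices to [f]. /hovuveevuizaov/ → hovuveevuizaof.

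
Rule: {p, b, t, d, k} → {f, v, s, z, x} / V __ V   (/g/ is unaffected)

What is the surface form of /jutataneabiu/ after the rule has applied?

jusasaneaviu

/t/ is a stop between vowels /u/ and /a/, so it spirantizes to the fricative [s].
/t/ is a stop between vowels /a/ and /a/, so it spirantizes to the fricative [s].
/b/ is a stop between vowels /a/ and /i/, so it spirantizes to the fricative [v].
Surface form: [jusasaneaviu].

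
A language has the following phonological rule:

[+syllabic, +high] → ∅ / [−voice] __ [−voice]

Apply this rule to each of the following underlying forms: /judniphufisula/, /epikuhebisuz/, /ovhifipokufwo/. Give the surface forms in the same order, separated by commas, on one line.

judniphfsula, epkhebisuz, ovhfpokfwo

/judniphufisula/: /u/ is a high vowel flanked by voiceless consonants /h/ and /f/, so it deletes. /i/ is a high vowel flanked by voiceless consonants /f/ and /s/, so it deletes. → [judniphfsula].
/epikuhebisuz/: /i/ is a high vowel flanked by voiceless consonants /p/ and /k/, so it deletes. /u/ is a high vowel flanked by voiceless consonants /k/ and /h/, so it deletes. → [epkhebisuz].
/ovhifipokufwo/: /i/ is a high vowel flanked by voiceless consonants /h/ and /f/, so it deletes. /i/ is a high vowel flanked by voiceless consonants /f/ and /p/, so it deletes. /u/ is a high vowel flanked by voiceless consonants /k/ and /f/, so it deletes. → [ovhfpokfwo].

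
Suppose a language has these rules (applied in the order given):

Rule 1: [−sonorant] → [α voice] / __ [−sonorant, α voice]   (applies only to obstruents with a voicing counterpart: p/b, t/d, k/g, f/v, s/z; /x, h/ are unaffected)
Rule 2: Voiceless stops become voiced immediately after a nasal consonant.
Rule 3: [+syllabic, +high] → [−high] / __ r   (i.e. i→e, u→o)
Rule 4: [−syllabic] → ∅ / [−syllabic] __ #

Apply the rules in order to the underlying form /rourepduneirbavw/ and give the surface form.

roorebduneerbav

Rule 1 (regressive voicing assimilation): /p/ precedes the voiced obstruent /d/, so it voices to [b] by assimilation. /rourepduneirbavw/ → rourebduneirbavw.
Rule 2 (post-nasal voicing): no segment meets the environment; /rourebduneirbavw/ is unchanged.
Rule 3 (pre-rhotic lowering): /u/ is a high vowel immediately before /r/, so it lowers to [o]. /i/ is a high vowel immediately before /r/, so it lowers to [e]. /rourebduneirbavw/ → roorebduneerbavw.
Rule 4 (final cluster simplification): /w/ is the second consonant of a word-final cluster /vw/, so it deletes. /roorebduneerbavw/ → roorebduneerbav.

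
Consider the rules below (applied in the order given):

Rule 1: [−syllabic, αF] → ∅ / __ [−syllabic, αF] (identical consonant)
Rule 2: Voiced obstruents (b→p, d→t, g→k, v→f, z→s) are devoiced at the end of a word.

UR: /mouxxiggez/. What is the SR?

mouxiges

Rule 1 (degemination): /xx/ is a geminate; the first /x/ deletes. /gg/ is a geminate; the first /g/ deletes. /mouxxiggez/ → mouxigez.
Rule 2 (final devoicing): /z/ is a voiced obstruent in word-final position, so it devoices to [s]. /mouxigez/ → mouxiges.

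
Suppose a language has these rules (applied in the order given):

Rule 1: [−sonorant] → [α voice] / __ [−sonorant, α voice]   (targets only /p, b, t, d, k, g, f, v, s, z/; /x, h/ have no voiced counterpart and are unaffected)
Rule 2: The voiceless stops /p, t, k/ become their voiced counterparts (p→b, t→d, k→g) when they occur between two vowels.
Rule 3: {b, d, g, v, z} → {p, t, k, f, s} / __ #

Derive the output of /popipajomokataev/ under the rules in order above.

Rule 1 (regressive voicing assimilation): no segment meets the environment; /popipajomokataev/ is unchanged.
Rule 2 (intervocalic voicing): /p/ is a voiceless stop between vowels /o/ and /i/, so it voices to [b]. /p/ is a voiceless stop between vowels /i/ and /a/, so it voices to [b]. /k/ is a voiceless stop between vowels /o/ and /a/, so it voices to [g]. /t/ is a voiceless stop between vowels /a/ and /a/, so it voices to [d]. /popipajomokataev/ → pobibajomogadaev.
Rule 3 (final devoicing): /v/ is a voiced obstruent in word-final position, so it devoices to [f]. /pobibajomogadaev/ → pobibajomogadaef.

pobibajomogadaef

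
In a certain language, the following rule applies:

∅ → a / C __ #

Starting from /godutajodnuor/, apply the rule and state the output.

godutajodnuora

the form ends in the consonant /r/, so [a] is inserted word-finally.
Surface form: [godutajodnuora].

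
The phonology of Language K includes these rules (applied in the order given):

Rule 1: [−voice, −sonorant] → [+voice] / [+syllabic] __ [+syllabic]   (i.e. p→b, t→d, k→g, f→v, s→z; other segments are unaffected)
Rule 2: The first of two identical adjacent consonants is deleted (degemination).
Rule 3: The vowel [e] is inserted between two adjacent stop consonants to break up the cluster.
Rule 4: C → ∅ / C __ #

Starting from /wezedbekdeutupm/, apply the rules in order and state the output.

Rule 1 (intervocalic voicing): /t/ is a voiceless obstruent between vowels /u/ and /u/, so it voices to [d]. /wezedbekdeutupm/ → wezedbekdeudupm.
Rule 2 (degemination): no segment meets the environment; /wezedbekdeudupm/ is unchanged.
Rule 3 (stop-cluster e-epenthesis): /d/ and /b/ form a stop–stop cluster, so [e] is inserted between them. /k/ and /d/ form a stop–stop cluster, so [e] is inserted between them. /wezedbekdeudupm/ → wezedebekedeudupm.
Rule 4 (final cluster simplification): /m/ is the second consonant of a word-final cluster /pm/, so it deletes. /wezedebekedeudupm/ → wezedebekedeudup.

wezedebekedeudup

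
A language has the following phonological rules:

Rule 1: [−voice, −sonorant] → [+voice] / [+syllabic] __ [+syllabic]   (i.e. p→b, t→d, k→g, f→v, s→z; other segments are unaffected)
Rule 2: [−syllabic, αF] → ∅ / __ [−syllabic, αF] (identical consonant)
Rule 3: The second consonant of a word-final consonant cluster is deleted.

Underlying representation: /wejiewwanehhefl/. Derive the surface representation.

Rule 1 (intervocalic voicing): no segment meets the environment; /wejiewwanehhefl/ is unchanged.
Rule 2 (degemination): /ww/ is a geminate; the first /w/ deletes. /hh/ is a geminate; the first /h/ deletes. /wejiewwanehhefl/ → wejiewanehefl.
Rule 3 (final cluster simplification): /l/ is the second consonant of a word-final cluster /fl/, so it deletes. /wejiewanehefl/ → wejiewanehef.

wejiewanehef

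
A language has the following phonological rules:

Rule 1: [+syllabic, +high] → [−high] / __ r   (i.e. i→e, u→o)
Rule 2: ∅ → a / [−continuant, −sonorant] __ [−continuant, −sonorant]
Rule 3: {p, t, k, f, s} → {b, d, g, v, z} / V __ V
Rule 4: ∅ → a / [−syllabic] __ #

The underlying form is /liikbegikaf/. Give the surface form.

Rule 1 (pre-rhotic lowering): no segment meets the environment; /liikbegikaf/ is unchanged.
Rule 2 (stop-cluster a-epenthesis): /k/ and /b/ form a stop–stop cluster, so [a] is inserted between them. /liikbegikaf/ → liikabegikaf.
Rule 3 (intervocalic voicing): /k/ is a voiceless obstruent between vowels /i/ and /a/, so it voices to [g]. /k/ is a voiceless obstruent between vowels /i/ and /a/, so it voices to [g]. /liikabegikaf/ → liigabegigaf.
Rule 4 (final a-epenthesis): the form ends in the consonant /f/, so [a] is inserted word-finally. /liigabegigaf/ → liigabegigafa.

liigabegigafa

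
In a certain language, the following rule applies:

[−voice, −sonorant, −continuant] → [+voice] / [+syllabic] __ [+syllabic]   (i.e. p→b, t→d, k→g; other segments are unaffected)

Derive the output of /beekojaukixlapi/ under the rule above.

beegojaugixlabi

/k/ is a voiceless stop between vowels /e/ and /o/, so it voices to [g].
/k/ is a voiceless stop between vowels /u/ and /i/, so it voices to [g].
/p/ is a voiceless stop between vowels /a/ and /i/, so it voices to [b].
Surface form: [beegojaugixlabi].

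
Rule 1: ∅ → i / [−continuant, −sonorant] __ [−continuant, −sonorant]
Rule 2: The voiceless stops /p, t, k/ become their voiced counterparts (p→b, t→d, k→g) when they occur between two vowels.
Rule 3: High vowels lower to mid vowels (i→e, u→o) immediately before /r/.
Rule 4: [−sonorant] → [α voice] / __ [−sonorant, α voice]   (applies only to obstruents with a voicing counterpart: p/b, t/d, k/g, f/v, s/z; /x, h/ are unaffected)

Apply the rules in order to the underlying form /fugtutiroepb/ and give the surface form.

fugiduderoebib

Rule 1 (stop-cluster i-epenthesis): /g/ and /t/ form a stop–stop cluster, so [i] is inserted between them. /p/ and /b/ form a stop–stop cluster, so [i] is inserted between them. /fugtutiroepb/ → fugitutiroepib.
Rule 2 (intervocalic voicing): /t/ is a voiceless stop between vowels /i/ and /u/, so it voices to [d]. /t/ is a voiceless stop between vowels /u/ and /i/, so it voices to [d]. /p/ is a voiceless stop between vowels /e/ and /i/, so it voices to [b]. /fugitutiroepib/ → fugidudiroebib.
Rule 3 (pre-rhotic lowering): /i/ is a high vowel immediately before /r/, so it lowers to [e]. /fugidudiroebib/ → fugiduderoebib.
Rule 4 (regressive voicing assimilation): no segment meets the environment; /fugiduderoebib/ is unchanged.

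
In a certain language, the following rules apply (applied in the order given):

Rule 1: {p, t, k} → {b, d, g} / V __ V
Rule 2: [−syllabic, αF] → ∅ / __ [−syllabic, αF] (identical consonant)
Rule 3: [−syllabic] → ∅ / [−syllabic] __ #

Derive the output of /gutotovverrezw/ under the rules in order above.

gudodoverez

Rule 1 (intervocalic voicing): /t/ is a voiceless stop between vowels /u/ and /o/, so it voices to [d]. /t/ is a voiceless stop between vowels /o/ and /o/, so it voices to [d]. /gutotovverrezw/ → gudodovverrezw.
Rule 2 (degemination): /vv/ is a geminate; the first /v/ deletes. /rr/ is a geminate; the first /r/ deletes. /gudodovverrezw/ → gudodoverezw.
Rule 3 (final cluster simplification): /w/ is the second consonant of a word-final cluster /zw/, so it deletes. /gudodoverezw/ → gudodoverez.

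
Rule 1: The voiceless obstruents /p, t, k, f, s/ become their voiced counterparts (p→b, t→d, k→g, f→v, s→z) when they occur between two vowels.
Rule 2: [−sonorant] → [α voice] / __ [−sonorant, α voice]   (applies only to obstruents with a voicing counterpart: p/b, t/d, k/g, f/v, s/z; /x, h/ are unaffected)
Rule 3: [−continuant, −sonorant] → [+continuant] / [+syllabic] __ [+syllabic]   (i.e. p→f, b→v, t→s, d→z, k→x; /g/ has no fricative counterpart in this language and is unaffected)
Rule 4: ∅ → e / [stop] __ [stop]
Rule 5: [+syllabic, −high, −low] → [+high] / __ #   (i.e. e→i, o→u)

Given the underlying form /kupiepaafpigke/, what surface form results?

kuvievaafpikeki

Rule 1 (intervocalic voicing): /p/ is a voiceless obstruent between vowels /u/ and /i/, so it voices to [b]. /p/ is a voiceless obstruent between vowels /e/ and /a/, so it voices to [b]. /kupiepaafpigke/ → kubiebaafpigke.
Rule 2 (regressive voicing assimilation): /g/ precedes the voiceless obstruent /k/, so it devoices to [k] by assimilation. /kubiebaafpigke/ → kubiebaafpikke.
Rule 3 (intervocalic spirantization): /b/ is a stop between vowels /u/ and /i/, so it spirantizes to the fricative [v]. /b/ is a stop between vowels /e/ and /a/, so it spirantizes to the fricative [v]. /kubiebaafpikke/ → kuvievaafpikke.
Rule 4 (stop-cluster e-epenthesis): /k/ and /k/ form a stop–stop cluster, so [e] is inserted between them. /kuvievaafpikke/ → kuvievaafpikeke.
Rule 5 (final vowel raising): /e/ is a mid vowel in word-final position, so it raises to [i]. /kuvievaafpikeke/ → kuvievaafpikeki.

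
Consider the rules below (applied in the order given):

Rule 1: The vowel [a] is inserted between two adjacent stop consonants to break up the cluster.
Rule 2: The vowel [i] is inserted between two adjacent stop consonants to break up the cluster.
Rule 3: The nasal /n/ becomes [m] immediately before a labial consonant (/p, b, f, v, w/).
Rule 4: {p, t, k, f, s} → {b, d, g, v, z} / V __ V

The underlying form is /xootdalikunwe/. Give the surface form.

xoodadaligumwe

Rule 1 (stop-cluster a-epenthesis): /t/ and /d/ form a stop–stop cluster, so [a] is inserted between them. /xootdalikunwe/ → xootadalikunwe.
Rule 2 (stop-cluster i-epenthesis): no segment meets the environment; /xootadalikunwe/ is unchanged.
Rule 3 (nasal place assimilation): /n/ precedes the labial consonant /w/, so it assimilates in place to [m]. /xootadalikunwe/ → xootadalikumwe.
Rule 4 (intervocalic voicing): /t/ is a voiceless obstruent between vowels /o/ and /a/, so it voices to [d]. /k/ is a voiceless obstruent between vowels /i/ and /u/, so it voices to [g]. /xootadalikumwe/ → xoodadaligumwe.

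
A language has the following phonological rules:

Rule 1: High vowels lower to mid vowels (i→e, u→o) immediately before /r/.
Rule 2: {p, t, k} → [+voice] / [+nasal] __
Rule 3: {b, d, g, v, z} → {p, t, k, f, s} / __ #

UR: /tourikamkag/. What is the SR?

Rule 1 (pre-rhotic lowering): /u/ is a high vowel immediately before /r/, so it lowers to [o]. /tourikamkag/ → toorikamkag.
Rule 2 (post-nasal voicing): /k/ is a voiceless stop immediately after the nasal /m/, so it voices to [g]. /toorikamkag/ → toorikamgag.
Rule 3 (final devoicing): /g/ is a voiced obstruent in word-final position, so it devoices to [k]. /toorikamgag/ → toorikamgak.

toorikamgak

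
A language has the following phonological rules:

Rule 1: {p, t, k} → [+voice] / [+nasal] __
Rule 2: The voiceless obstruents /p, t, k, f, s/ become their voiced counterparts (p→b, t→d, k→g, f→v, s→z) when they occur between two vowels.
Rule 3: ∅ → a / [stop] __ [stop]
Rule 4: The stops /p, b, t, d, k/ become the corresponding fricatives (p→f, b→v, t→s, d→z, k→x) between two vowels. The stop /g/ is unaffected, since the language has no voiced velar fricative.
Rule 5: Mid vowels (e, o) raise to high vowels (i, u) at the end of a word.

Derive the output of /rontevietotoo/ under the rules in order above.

Rule 1 (post-nasal voicing): /t/ is a voiceless stop immediately after the nasal /n/, so it voices to [d]. /rontevietotoo/ → rondevietotoo.
Rule 2 (intervocalic voicing): /t/ is a voiceless obstruent between vowels /e/ and /o/, so it voices to [d]. /t/ is a voiceless obstruent between vowels /o/ and /o/, so it voices to [d]. /rondevietotoo/ → rondeviedodoo.
Rule 3 (stop-cluster a-epenthesis): no segment meets the environment; /rondeviedodoo/ is unchanged.
Rule 4 (intervocalic spirantization): /d/ is a stop between vowels /e/ and /o/, so it spirantizes to the fricative [z]. /d/ is a stop between vowels /o/ and /o/, so it spirantizes to the fricative [z]. /rondeviedodoo/ → rondeviezozoo.
Rule 5 (final vowel raising): /o/ is a mid vowel in word-final position, so it raises to [u]. /rondeviezozoo/ → rondeviezozou.

rondeviezozou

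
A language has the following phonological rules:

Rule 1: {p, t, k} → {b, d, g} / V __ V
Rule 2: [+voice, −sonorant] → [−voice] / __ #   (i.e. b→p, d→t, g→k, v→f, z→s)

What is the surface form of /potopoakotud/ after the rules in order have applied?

podoboagodut

Rule 1 (intervocalic voicing): /t/ is a voiceless stop between vowels /o/ and /o/, so it voices to [d]. /p/ is a voiceless stop between vowels /o/ and /o/, so it voices to [b]. /k/ is a voiceless stop between vowels /a/ and /o/, so it voices to [g]. /t/ is a voiceless stop between vowels /o/ and /u/, so it voices to [d]. /potopoakotud/ → podoboagodud.
Rule 2 (final devoicing): /d/ is a voiced obstruent in word-final position, so it devoices to [t]. /podoboagodud/ → podoboagodut.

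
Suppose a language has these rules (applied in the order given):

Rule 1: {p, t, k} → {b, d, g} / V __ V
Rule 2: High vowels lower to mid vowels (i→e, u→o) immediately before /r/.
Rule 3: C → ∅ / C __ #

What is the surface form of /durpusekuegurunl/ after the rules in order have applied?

Rule 1 (intervocalic voicing): /k/ is a voiceless stop between vowels /e/ and /u/, so it voices to [g]. /durpusekuegurunl/ → durpuseguegurunl.
Rule 2 (pre-rhotic lowering): /u/ is a high vowel immediately before /r/, so it lowers to [o]. /u/ is a high vowel immediately before /r/, so it lowers to [o]. /durpuseguegurunl/ → dorpuseguegorunl.
Rule 3 (final cluster simplification): /l/ is the second consonant of a word-final cluster /nl/, so it deletes. /dorpuseguegorunl/ → dorpuseguegorun.

dorpuseguegorun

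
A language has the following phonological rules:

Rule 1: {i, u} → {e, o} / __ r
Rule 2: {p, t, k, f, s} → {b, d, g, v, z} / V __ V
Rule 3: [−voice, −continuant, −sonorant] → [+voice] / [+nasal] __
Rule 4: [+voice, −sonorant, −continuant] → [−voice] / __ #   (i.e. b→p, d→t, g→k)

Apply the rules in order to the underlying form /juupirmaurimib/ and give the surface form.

Rule 1 (pre-rhotic lowering): /i/ is a high vowel immediately before /r/, so it lowers to [e]. /u/ is a high vowel immediately before /r/, so it lowers to [o]. /juupirmaurimib/ → juupermaorimib.
Rule 2 (intervocalic voicing): /p/ is a voiceless obstruent between vowels /u/ and /e/, so it voices to [b]. /juupermaorimib/ → juubermaorimib.
Rule 3 (post-nasal voicing): no segment meets the environment; /juubermaorimib/ is unchanged.
Rule 4 (final devoicing): /b/ is a voiced stop in word-final position, so it devoices to [p]. /juubermaorimib/ → juubermaorimip.

juubermaorimip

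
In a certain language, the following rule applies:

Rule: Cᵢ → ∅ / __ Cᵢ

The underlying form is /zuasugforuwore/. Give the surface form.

No segment of /zuasugforuwore/ meets the structural description of the rule, so the form surfaces unchanged.

zuasugforuwore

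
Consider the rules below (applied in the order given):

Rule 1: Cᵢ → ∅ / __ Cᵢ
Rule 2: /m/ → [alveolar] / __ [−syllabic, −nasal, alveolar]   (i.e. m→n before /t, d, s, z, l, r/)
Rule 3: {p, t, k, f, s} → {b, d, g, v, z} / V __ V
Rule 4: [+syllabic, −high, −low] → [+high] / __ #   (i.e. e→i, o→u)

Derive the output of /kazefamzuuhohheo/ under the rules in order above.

kazevanzuuhoheu

Rule 1 (degemination): /hh/ is a geminate; the first /h/ deletes. /kazefamzuuhohheo/ → kazefamzuuhoheo.
Rule 2 (nasal place assimilation): /m/ precedes the alveolar consonant /z/, so it assimilates in place to [n]. /kazefamzuuhoheo/ → kazefanzuuhoheo.
Rule 3 (intervocalic voicing): /f/ is a voiceless obstruent between vowels /e/ and /a/, so it voices to [v]. /kazefanzuuhoheo/ → kazevanzuuhoheo.
Rule 4 (final vowel raising): /o/ is a mid vowel in word-final position, so it raises to [u]. /kazevanzuuhoheo/ → kazevanzuuhoheu.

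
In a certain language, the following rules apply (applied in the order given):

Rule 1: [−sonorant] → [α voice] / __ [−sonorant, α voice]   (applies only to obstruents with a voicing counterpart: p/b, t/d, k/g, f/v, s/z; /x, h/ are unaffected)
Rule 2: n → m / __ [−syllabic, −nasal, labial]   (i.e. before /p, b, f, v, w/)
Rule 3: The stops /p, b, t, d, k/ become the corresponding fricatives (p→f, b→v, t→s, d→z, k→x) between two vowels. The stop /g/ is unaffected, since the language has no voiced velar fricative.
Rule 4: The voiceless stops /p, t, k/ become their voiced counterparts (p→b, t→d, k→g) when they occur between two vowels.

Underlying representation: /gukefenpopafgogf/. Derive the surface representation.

guxefempofavgokf

Rule 1 (regressive voicing assimilation): /f/ precedes the voiced obstruent /g/, so it voices to [v] by assimilation. /g/ precedes the voiceless obstruent /f/, so it devoices to [k] by assimilation. /gukefenpopafgogf/ → gukefenpopavgokf.
Rule 2 (nasal place assimilation): /n/ precedes the labial consonant /p/, so it assimilates in place to [m]. /gukefenpopavgokf/ → gukefempopavgokf.
Rule 3 (intervocalic spirantization): /k/ is a stop between vowels /u/ and /e/, so it spirantizes to the fricative [x]. /p/ is a stop between vowels /o/ and /a/, so it spirantizes to the fricative [f]. /gukefempopavgokf/ → guxefempofavgokf.
Rule 4 (intervocalic voicing): no segment meets the environment; /guxefempofavgokf/ is unchanged.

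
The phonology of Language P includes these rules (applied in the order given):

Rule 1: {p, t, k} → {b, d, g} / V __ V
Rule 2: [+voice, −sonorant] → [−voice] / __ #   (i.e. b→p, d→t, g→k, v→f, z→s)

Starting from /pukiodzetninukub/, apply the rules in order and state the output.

Rule 1 (intervocalic voicing): /k/ is a voiceless stop between vowels /u/ and /i/, so it voices to [g]. /k/ is a voiceless stop between vowels /u/ and /u/, so it voices to [g]. /pukiodzetninukub/ → pugiodzetninugub.
Rule 2 (final devoicing): /b/ is a voiced obstruent in word-final position, so it devoices to [p]. /pugiodzetninugub/ → pugiodzetninugup.

pugiodzetninugup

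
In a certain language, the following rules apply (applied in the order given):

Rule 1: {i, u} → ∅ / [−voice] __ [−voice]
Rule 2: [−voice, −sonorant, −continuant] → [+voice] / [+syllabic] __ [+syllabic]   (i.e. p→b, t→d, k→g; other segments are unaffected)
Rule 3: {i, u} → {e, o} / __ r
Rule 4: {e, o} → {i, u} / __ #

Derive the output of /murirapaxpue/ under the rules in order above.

Rule 1 (high vowel syncope): no segment meets the environment; /murirapaxpue/ is unchanged.
Rule 2 (intervocalic voicing): /p/ is a voiceless stop between vowels /a/ and /a/, so it voices to [b]. /murirapaxpue/ → murirabaxpue.
Rule 3 (pre-rhotic lowering): /u/ is a high vowel immediately before /r/, so it lowers to [o]. /i/ is a high vowel immediately before /r/, so it lowers to [e]. /murirabaxpue/ → morerabaxpue.
Rule 4 (final vowel raising): /e/ is a mid vowel in word-final position, so it raises to [i]. /morerabaxpue/ → morerabaxpui.

morerabaxpui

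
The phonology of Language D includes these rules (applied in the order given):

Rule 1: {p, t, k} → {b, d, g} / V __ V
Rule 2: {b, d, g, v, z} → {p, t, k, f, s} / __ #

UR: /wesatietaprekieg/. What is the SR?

wesadiedapregiek

Rule 1 (intervocalic voicing): /t/ is a voiceless stop between vowels /a/ and /i/, so it voices to [d]. /t/ is a voiceless stop between vowels /e/ and /a/, so it voices to [d]. /k/ is a voiceless stop between vowels /e/ and /i/, so it voices to [g]. /wesatietaprekieg/ → wesadiedapregieg.
Rule 2 (final devoicing): /g/ is a voiced obstruent in word-final position, so it devoices to [k]. /wesadiedapregieg/ → wesadiedapregiek.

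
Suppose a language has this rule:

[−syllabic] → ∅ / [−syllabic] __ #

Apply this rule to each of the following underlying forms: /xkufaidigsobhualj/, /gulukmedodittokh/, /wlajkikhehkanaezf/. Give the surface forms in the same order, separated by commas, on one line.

xkufaidigsobhual, gulukmedodittok, wlajkikhehkanaez

/xkufaidigsobhualj/: /j/ is the second consonant of a word-final cluster /lj/, so it deletes. → [xkufaidigsobhual].
/gulukmedodittokh/: /h/ is the second consonant of a word-final cluster /kh/, so it deletes. → [gulukmedodittok].
/wlajkikhehkanaezf/: /f/ is the second consonant of a word-final cluster /zf/, so it deletes. → [wlajkikhehkanaez].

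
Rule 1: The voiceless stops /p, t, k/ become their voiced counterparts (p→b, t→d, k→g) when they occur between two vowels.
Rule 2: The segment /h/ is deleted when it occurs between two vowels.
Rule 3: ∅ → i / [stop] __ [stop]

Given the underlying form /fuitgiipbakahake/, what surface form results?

fuitigiipibagaage

Rule 1 (intervocalic voicing): /k/ is a voiceless stop between vowels /a/ and /a/, so it voices to [g]. /k/ is a voiceless stop between vowels /a/ and /e/, so it voices to [g]. /fuitgiipbakahake/ → fuitgiipbagahage.
Rule 2 (intervocalic h-deletion): /h/ occurs between vowels /a/ and /a/, so it deletes. /fuitgiipbagahage/ → fuitgiipbagaage.
Rule 3 (stop-cluster i-epenthesis): /t/ and /g/ form a stop–stop cluster, so [i] is inserted between them. /p/ and /b/ form a stop–stop cluster, so [i] is inserted between them. /fuitgiipbagaage/ → fuitigiipibagaage.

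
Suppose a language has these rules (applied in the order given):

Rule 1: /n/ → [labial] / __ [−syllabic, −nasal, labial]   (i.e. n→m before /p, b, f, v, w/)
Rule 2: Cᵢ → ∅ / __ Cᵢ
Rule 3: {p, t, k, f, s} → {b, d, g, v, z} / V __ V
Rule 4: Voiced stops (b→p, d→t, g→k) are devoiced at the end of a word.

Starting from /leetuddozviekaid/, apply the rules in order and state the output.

Rule 1 (nasal place assimilation): no segment meets the environment; /leetuddozviekaid/ is unchanged.
Rule 2 (degemination): /dd/ is a geminate; the first /d/ deletes. /leetuddozviekaid/ → leetudozviekaid.
Rule 3 (intervocalic voicing): /t/ is a voiceless obstruent between vowels /e/ and /u/, so it voices to [d]. /k/ is a voiceless obstruent between vowels /e/ and /a/, so it voices to [g]. /leetudozviekaid/ → leedudozviegaid.
Rule 4 (final devoicing): /d/ is a voiced stop in word-final position, so it devoices to [t]. /leedudozviegaid/ → leedudozviegait.

leedudozviegait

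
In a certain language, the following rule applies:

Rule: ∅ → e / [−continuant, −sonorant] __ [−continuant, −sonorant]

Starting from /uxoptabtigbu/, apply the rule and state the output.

uxopetabetigebu

/p/ and /t/ form a stop–stop cluster, so [e] is inserted between them.
/b/ and /t/ form a stop–stop cluster, so [e] is inserted between them.
/g/ and /b/ form a stop–stop cluster, so [e] is inserted between them.
Surface form: [uxopetabetigebu].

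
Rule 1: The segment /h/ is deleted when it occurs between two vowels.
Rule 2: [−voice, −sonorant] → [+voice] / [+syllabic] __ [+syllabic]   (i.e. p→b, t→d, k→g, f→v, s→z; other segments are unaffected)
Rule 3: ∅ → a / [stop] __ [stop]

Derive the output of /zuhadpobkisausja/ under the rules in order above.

zuadapobakizausja

Rule 1 (intervocalic h-deletion): /h/ occurs between vowels /u/ and /a/, so it deletes. /zuhadpobkisausja/ → zuadpobkisausja.
Rule 2 (intervocalic voicing): /s/ is a voiceless obstruent between vowels /i/ and /a/, so it voices to [z]. /zuadpobkisausja/ → zuadpobkizausja.
Rule 3 (stop-cluster a-epenthesis): /d/ and /p/ form a stop–stop cluster, so [a] is inserted between them. /b/ and /k/ form a stop–stop cluster, so [a] is inserted between them. /zuadpobkizausja/ → zuadapobakizausja.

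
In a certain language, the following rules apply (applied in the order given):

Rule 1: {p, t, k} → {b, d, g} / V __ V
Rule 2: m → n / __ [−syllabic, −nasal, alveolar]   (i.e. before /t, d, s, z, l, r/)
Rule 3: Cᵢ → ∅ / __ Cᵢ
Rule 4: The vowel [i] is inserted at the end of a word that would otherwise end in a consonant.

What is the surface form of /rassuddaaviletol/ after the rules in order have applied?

rasudaaviledoli

Rule 1 (intervocalic voicing): /t/ is a voiceless stop between vowels /e/ and /o/, so it voices to [d]. /rassuddaaviletol/ → rassuddaaviledol.
Rule 2 (nasal place assimilation): no segment meets the environment; /rassuddaaviledol/ is unchanged.
Rule 3 (degemination): /ss/ is a geminate; the first /s/ deletes. /dd/ is a geminate; the first /d/ deletes. /rassuddaaviledol/ → rasudaaviledol.
Rule 4 (final i-epenthesis): the form ends in the consonant /l/, so [i] is inserted word-finally. /rasudaaviledol/ → rasudaaviledoli.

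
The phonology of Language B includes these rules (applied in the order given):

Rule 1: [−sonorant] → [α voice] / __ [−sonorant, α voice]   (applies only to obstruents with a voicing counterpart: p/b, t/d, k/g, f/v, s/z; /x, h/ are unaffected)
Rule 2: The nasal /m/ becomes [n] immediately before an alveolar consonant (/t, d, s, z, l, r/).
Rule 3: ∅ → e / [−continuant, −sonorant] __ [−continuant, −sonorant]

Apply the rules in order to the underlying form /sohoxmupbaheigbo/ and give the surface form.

Rule 1 (regressive voicing assimilation): /p/ precedes the voiced obstruent /b/, so it voices to [b] by assimilation. /sohoxmupbaheigbo/ → sohoxmubbaheigbo.
Rule 2 (nasal place assimilation): no segment meets the environment; /sohoxmubbaheigbo/ is unchanged.
Rule 3 (stop-cluster e-epenthesis): /b/ and /b/ form a stop–stop cluster, so [e] is inserted between them. /g/ and /b/ form a stop–stop cluster, so [e] is inserted between them. /sohoxmubbaheigbo/ → sohoxmubebaheigebo.

sohoxmubebaheigebo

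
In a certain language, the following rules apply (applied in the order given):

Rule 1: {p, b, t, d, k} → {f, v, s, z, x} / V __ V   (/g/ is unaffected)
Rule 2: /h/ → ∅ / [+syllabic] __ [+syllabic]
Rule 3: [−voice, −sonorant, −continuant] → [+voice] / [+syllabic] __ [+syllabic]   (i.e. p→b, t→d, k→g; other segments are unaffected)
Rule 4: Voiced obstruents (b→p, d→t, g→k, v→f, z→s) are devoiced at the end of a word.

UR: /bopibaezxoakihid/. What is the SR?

bofivaezxoaxiit

Rule 1 (intervocalic spirantization): /p/ is a stop between vowels /o/ and /i/, so it spirantizes to the fricative [f]. /b/ is a stop between vowels /i/ and /a/, so it spirantizes to the fricative [v]. /k/ is a stop between vowels /a/ and /i/, so it spirantizes to the fricative [x]. /bopibaezxoakihid/ → bofivaezxoaxihid.
Rule 2 (intervocalic h-deletion): /h/ occurs between vowels /i/ and /i/, so it deletes. /bofivaezxoaxihid/ → bofivaezxoaxiid.
Rule 3 (intervocalic voicing): no segment meets the environment; /bofivaezxoaxiid/ is unchanged.
Rule 4 (final devoicing): /d/ is a voiced obstruent in word-final position, so it devoices to [t]. /bofivaezxoaxiid/ → bofivaezxoaxiit.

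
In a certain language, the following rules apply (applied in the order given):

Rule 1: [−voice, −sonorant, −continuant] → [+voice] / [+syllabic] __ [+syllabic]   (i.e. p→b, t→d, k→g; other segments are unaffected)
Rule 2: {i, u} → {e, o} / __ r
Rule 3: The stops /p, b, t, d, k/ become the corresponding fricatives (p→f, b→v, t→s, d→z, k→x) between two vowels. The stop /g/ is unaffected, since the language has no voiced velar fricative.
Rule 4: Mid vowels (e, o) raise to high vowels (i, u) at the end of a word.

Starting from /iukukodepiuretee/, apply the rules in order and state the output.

iugugozeviorezei

Rule 1 (intervocalic voicing): /k/ is a voiceless stop between vowels /u/ and /u/, so it voices to [g]. /k/ is a voiceless stop between vowels /u/ and /o/, so it voices to [g]. /p/ is a voiceless stop between vowels /e/ and /i/, so it voices to [b]. /t/ is a voiceless stop between vowels /e/ and /e/, so it voices to [d]. /iukukodepiuretee/ → iugugodebiuredee.
Rule 2 (pre-rhotic lowering): /u/ is a high vowel immediately before /r/, so it lowers to [o]. /iugugodebiuredee/ → iugugodebioredee.
Rule 3 (intervocalic spirantization): /d/ is a stop between vowels /o/ and /e/, so it spirantizes to the fricative [z]. /b/ is a stop between vowels /e/ and /i/, so it spirantizes to the fricative [v]. /d/ is a stop between vowels /e/ and /e/, so it spirantizes to the fricative [z]. /iugugodebioredee/ → iugugozeviorezee.
Rule 4 (final vowel raising): /e/ is a mid vowel in word-final position, so it raises to [i]. /iugugozeviorezee/ → iugugozeviorezei.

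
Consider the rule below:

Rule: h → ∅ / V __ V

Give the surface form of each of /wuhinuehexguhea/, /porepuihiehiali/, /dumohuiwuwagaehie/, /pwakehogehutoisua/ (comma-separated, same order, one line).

/wuhinuehexguhea/: /h/ occurs between vowels /u/ and /i/, so it deletes. /h/ occurs between vowels /e/ and /e/, so it deletes. /h/ occurs between vowels /u/ and /e/, so it deletes. → [wuinueexguea].
/porepuihiehiali/: /h/ occurs between vowels /i/ and /i/, so it deletes. /h/ occurs between vowels /e/ and /i/, so it deletes. → [porepuiieiali].
/dumohuiwuwagaehie/: /h/ occurs between vowels /o/ and /u/, so it deletes. /h/ occurs between vowels /e/ and /i/, so it deletes. → [dumouiwuwagaeie].
/pwakehogehutoisua/: /h/ occurs between vowels /e/ and /o/, so it deletes. /h/ occurs between vowels /e/ and /u/, so it deletes. → [pwakeogeutoisua].

wuinueexguea, porepuiieiali, dumouiwuwagaeie, pwakeogeutoisua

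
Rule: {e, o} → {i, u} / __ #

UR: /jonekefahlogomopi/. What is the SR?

No segment of /jonekefahlogomopi/ meets the structural description of the rule, so the form surfaces unchanged.

jonekefahlogomopi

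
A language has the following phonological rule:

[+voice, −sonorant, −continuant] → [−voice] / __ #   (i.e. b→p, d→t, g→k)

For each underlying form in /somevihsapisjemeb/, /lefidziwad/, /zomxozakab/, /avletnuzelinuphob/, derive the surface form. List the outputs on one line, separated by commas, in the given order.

somevihsapisjemep, lefidziwat, zomxozakap, avletnuzelinuphop

/somevihsapisjemeb/: /b/ is a voiced stop in word-final position, so it devoices to [p]. → [somevihsapisjemep].
/lefidziwad/: /d/ is a voiced stop in word-final position, so it devoices to [t]. → [lefidziwat].
/zomxozakab/: /b/ is a voiced stop in word-final position, so it devoices to [p]. → [zomxozakap].
/avletnuzelinuphob/: /b/ is a voiced stop in word-final position, so it devoices to [p]. → [avletnuzelinuphop].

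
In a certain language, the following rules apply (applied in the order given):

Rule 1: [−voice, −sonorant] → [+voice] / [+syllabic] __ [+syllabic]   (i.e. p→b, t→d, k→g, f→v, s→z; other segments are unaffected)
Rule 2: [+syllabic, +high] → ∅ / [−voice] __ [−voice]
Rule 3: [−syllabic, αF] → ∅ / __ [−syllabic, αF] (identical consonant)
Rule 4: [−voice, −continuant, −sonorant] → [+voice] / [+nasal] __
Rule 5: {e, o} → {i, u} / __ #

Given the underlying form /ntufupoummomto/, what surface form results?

Rule 1 (intervocalic voicing): /f/ is a voiceless obstruent between vowels /u/ and /u/, so it voices to [v]. /p/ is a voiceless obstruent between vowels /u/ and /o/, so it voices to [b]. /ntufupoummomto/ → ntuvuboummomto.
Rule 2 (high vowel syncope): no segment meets the environment; /ntuvuboummomto/ is unchanged.
Rule 3 (degemination): /mm/ is a geminate; the first /m/ deletes. /ntuvuboummomto/ → ntuvuboumomto.
Rule 4 (post-nasal voicing): /t/ is a voiceless stop immediately after the nasal /n/, so it voices to [d]. /t/ is a voiceless stop immediately after the nasal /m/, so it voices to [d]. /ntuvuboumomto/ → nduvuboumomdo.
Rule 5 (final vowel raising): /o/ is a mid vowel in word-final position, so it raises to [u]. /nduvuboumomdo/ → nduvuboumomdu.

nduvuboumomdu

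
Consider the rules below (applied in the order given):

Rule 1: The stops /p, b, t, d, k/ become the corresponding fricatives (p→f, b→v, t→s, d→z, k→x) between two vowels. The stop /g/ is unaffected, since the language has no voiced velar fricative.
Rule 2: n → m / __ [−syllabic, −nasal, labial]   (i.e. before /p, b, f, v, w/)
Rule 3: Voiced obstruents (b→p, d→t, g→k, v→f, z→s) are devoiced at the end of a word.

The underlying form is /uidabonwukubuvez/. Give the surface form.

Rule 1 (intervocalic spirantization): /d/ is a stop between vowels /i/ and /a/, so it spirantizes to the fricative [z]. /b/ is a stop between vowels /a/ and /o/, so it spirantizes to the fricative [v]. /k/ is a stop between vowels /u/ and /u/, so it spirantizes to the fricative [x]. /b/ is a stop between vowels /u/ and /u/, so it spirantizes to the fricative [v]. /uidabonwukubuvez/ → uizavonwuxuvuvez.
Rule 2 (nasal place assimilation): /n/ precedes the labial consonant /w/, so it assimilates in place to [m]. /uizavonwuxuvuvez/ → uizavomwuxuvuvez.
Rule 3 (final devoicing): /z/ is a voiced obstruent in word-final position, so it devoices to [s]. /uizavomwuxuvuvez/ → uizavomwuxuvuves.

uizavomwuxuvuves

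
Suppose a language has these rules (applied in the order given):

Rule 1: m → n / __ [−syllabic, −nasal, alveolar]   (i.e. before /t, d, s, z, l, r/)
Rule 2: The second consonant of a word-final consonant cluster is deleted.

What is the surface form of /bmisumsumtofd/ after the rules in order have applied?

bmisunsuntof

Rule 1 (nasal place assimilation): /m/ precedes the alveolar consonant /s/, so it assimilates in place to [n]. /m/ precedes the alveolar consonant /t/, so it assimilates in place to [n]. /bmisumsumtofd/ → bmisunsuntofd.
Rule 2 (final cluster simplification): /d/ is the second consonant of a word-final cluster /fd/, so it deletes. /bmisunsuntofd/ → bmisunsuntof.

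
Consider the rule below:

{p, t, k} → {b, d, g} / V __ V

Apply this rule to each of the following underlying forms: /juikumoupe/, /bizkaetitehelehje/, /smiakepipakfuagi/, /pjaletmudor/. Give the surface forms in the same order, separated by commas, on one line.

juigumoube, bizkaedidehelehje, smiagebibakfuagi, pjaletmudor

/juikumoupe/: /k/ is a voiceless stop between vowels /i/ and /u/, so it voices to [g]. /p/ is a voiceless stop between vowels /u/ and /e/, so it voices to [b]. → [juigumoube].
/bizkaetitehelehje/: /t/ is a voiceless stop between vowels /e/ and /i/, so it voices to [d]. /t/ is a voiceless stop between vowels /i/ and /e/, so it voices to [d]. → [bizkaedidehelehje].
/smiakepipakfuagi/: /k/ is a voiceless stop between vowels /a/ and /e/, so it voices to [g]. /p/ is a voiceless stop between vowels /e/ and /i/, so it voices to [b]. /p/ is a voiceless stop between vowels /i/ and /a/, so it voices to [b]. → [smiagebibakfuagi].
/pjaletmudor/: the rule's environment is not met; surfaces unchanged as [pjaletmudor].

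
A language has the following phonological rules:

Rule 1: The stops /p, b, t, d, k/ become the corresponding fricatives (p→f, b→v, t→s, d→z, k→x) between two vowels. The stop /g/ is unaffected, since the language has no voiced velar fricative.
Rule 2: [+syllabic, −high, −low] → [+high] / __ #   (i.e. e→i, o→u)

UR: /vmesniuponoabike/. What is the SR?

vmesniufonoavixi

Rule 1 (intervocalic spirantization): /p/ is a stop between vowels /u/ and /o/, so it spirantizes to the fricative [f]. /b/ is a stop between vowels /a/ and /i/, so it spirantizes to the fricative [v]. /k/ is a stop between vowels /i/ and /e/, so it spirantizes to the fricative [x]. /vmesniuponoabike/ → vmesniufonoavixe.
Rule 2 (final vowel raising): /e/ is a mid vowel in word-final position, so it raises to [i]. /vmesniufonoavixe/ → vmesniufonoavixi.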